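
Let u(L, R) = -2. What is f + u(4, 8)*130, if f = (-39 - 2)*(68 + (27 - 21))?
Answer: -3294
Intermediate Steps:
f = -3034 (f = -41*(68 + 6) = -41*74 = -3034)
f + u(4, 8)*130 = -3034 - 2*130 = -3034 - 260 = -3294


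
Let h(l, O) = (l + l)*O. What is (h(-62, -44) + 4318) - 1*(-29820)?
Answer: 39594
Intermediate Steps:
h(l, O) = 2*O*l (h(l, O) = (2*l)*O = 2*O*l)
(h(-62, -44) + 4318) - 1*(-29820) = (2*(-44)*(-62) + 4318) - 1*(-29820) = (5456 + 4318) + 29820 = 9774 + 29820 = 39594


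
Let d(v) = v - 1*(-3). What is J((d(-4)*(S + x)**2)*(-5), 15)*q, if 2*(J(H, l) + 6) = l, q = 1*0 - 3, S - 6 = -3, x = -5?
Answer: -9/2 ≈ -4.5000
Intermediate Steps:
d(v) = 3 + v (d(v) = v + 3 = 3 + v)
S = 3 (S = 6 - 3 = 3)
q = -3 (q = 0 - 3 = -3)
J(H, l) = -6 + l/2
J((d(-4)*(S + x)**2)*(-5), 15)*q = (-6 + (1/2)*15)*(-3) = (-6 + 15/2)*(-3) = (3/2)*(-3) = -9/2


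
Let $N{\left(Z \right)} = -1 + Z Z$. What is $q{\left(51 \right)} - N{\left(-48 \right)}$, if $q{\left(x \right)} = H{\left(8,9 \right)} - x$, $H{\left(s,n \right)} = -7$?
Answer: $-2361$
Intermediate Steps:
$N{\left(Z \right)} = -1 + Z^{2}$
$q{\left(x \right)} = -7 - x$
$q{\left(51 \right)} - N{\left(-48 \right)} = \left(-7 - 51\right) - \left(-1 + \left(-48\right)^{2}\right) = \left(-7 - 51\right) - \left(-1 + 2304\right) = -58 - 2303 = -2361$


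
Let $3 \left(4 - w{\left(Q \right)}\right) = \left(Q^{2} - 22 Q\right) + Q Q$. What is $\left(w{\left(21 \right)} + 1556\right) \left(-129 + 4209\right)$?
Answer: $5793600$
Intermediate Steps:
$w{\left(Q \right)} = 4 - \frac{2 Q^{2}}{3} + \frac{22 Q}{3}$ ($w{\left(Q \right)} = 4 - \frac{\left(Q^{2} - 22 Q\right) + Q Q}{3} = 4 - \frac{\left(Q^{2} - 22 Q\right) + Q^{2}}{3} = 4 - \frac{- 22 Q + 2 Q^{2}}{3} = 4 - \left(- \frac{22 Q}{3} + \frac{2 Q^{2}}{3}\right) = 4 - \frac{2 Q^{2}}{3} + \frac{22 Q}{3}$)
$\left(w{\left(21 \right)} + 1556\right) \left(-129 + 4209\right) = \left(\left(4 - \frac{2 \cdot 21^{2}}{3} + \frac{22}{3} \cdot 21\right) + 1556\right) \left(-129 + 4209\right) = \left(\left(4 - 294 + 154\right) + 1556\right) 4080 = \left(-136 + 1556\right) 4080 = 1420 \cdot 4080 = 5793600$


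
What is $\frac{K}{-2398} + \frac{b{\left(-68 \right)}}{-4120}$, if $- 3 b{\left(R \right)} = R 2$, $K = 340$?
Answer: $- \frac{283033}{1852455} \approx -0.15279$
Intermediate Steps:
$b{\left(R \right)} = - \frac{2 R}{3}$ ($b{\left(R \right)} = - \frac{R 2}{3} = - \frac{2 R}{3}$)
$\frac{K}{-2398} + \frac{b{\left(-68 \right)}}{-4120} = \frac{340}{-2398} + \frac{\left(- \frac{2}{3}\right) \left(-68\right)}{-4120} = 340 \left(- \frac{1}{2398}\right) + \frac{136}{3} \left(- \frac{1}{4120}\right) = - \frac{170}{1199} - \frac{17}{1545} = - \frac{283033}{1852455}$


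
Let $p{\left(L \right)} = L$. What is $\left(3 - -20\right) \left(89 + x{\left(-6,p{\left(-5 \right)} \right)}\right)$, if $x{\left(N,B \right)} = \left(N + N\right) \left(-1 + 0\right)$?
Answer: $2323$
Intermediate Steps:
$x{\left(N,B \right)} = - 2 N$ ($x{\left(N,B \right)} = 2 N \left(-1\right) = - 2 N$)
$\left(3 - -20\right) \left(89 + x{\left(-6,p{\left(-5 \right)} \right)}\right) = \left(3 - -20\right) \left(89 - -12\right) = \left(3 + 20\right) \left(89 + 12\right) = 23 \cdot 101 = 2323$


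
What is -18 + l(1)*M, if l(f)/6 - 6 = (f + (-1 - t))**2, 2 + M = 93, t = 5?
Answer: 16908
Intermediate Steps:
M = 91 (M = -2 + 93 = 91)
l(f) = 36 + 6*(-6 + f)**2 (l(f) = 36 + 6*(f + (-1 - 1*5))**2 = 36 + 6*(f + (-1 - 5))**2 = 36 + 6*(f - 6)**2 = 36 + 6*(-6 + f)**2)
-18 + l(1)*M = -18 + (36 + 6*(6 - 1*1)**2)*91 = -18 + (36 + 6*(6 - 1)**2)*91 = -18 + (36 + 6*5**2)*91 = -18 + (36 + 6*25)*91 = -18 + (36 + 150)*91 = -18 + 186*91 = -18 + 16926 = 16908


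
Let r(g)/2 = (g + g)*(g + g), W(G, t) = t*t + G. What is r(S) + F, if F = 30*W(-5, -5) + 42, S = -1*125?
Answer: 125642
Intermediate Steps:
S = -125
W(G, t) = G + t**2 (W(G, t) = t**2 + G = G + t**2)
r(g) = 8*g**2 (r(g) = 2*((g + g)*(g + g)) = 2*((2*g)*(2*g)) = 2*(4*g**2) = 8*g**2)
F = 642 (F = 30*(-5 + (-5)**2) + 42 = 30*(-5 + 25) + 42 = 30*20 + 42 = 600 + 42 = 642)
r(S) + F = 8*(-125)**2 + 642 = 8*15625 + 642 = 125000 + 642 = 125642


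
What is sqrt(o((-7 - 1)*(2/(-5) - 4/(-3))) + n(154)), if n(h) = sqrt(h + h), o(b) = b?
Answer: sqrt(-1680 + 450*sqrt(77))/15 ≈ 3.1754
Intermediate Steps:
n(h) = sqrt(2)*sqrt(h) (n(h) = sqrt(2*h) = sqrt(2)*sqrt(h))
sqrt(o((-7 - 1)*(2/(-5) - 4/(-3))) + n(154)) = sqrt((-7 - 1)*(2/(-5) - 4/(-3)) + sqrt(2)*sqrt(154)) = sqrt(-8*(2*(-1/5) - 4*(-1/3)) + 2*sqrt(77)) = sqrt(-8*(-2/5 + 4/3) + 2*sqrt(77)) = sqrt(-8*14/15 + 2*sqrt(77)) = sqrt(-112/15 + 2*sqrt(77))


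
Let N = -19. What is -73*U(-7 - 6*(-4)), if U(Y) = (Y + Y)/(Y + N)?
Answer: 1241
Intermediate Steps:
U(Y) = 2*Y/(-19 + Y) (U(Y) = (Y + Y)/(Y - 19) = (2*Y)/(-19 + Y) = 2*Y/(-19 + Y))
-73*U(-7 - 6*(-4)) = -146*(-7 - 6*(-4))/(-19 + (-7 - 6*(-4))) = -146*(-7 + 24)/(-19 + (-7 + 24)) = -146*17/(-19 + 17) = -146*17/(-2) = -146*17*(-1)/2 = -73*(-17) = 1241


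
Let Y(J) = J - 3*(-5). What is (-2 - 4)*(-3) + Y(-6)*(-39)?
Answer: -333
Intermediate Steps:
Y(J) = 15 + J (Y(J) = J + 15 = 15 + J)
(-2 - 4)*(-3) + Y(-6)*(-39) = (-2 - 4)*(-3) + (15 - 6)*(-39) = -6*(-3) + 9*(-39) = 18 - 351 = -333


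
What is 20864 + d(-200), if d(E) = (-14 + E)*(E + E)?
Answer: 106464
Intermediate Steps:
d(E) = 2*E*(-14 + E) (d(E) = (-14 + E)*(2*E) = 2*E*(-14 + E))
20864 + d(-200) = 20864 + 2*(-200)*(-14 - 200) = 20864 + 2*(-200)*(-214) = 20864 + 85600 = 106464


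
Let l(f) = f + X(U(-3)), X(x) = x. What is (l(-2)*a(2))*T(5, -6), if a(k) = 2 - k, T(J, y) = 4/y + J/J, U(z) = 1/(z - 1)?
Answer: 0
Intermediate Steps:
U(z) = 1/(-1 + z)
l(f) = -¼ + f (l(f) = f + 1/(-1 - 3) = f + 1/(-4) = f - ¼ = -¼ + f)
T(J, y) = 1 + 4/y (T(J, y) = 4/y + 1 = 1 + 4/y)
(l(-2)*a(2))*T(5, -6) = ((-¼ - 2)*(2 - 1*2))*((4 - 6)/(-6)) = (-9*(2 - 2)/4)*(-⅙*(-2)) = -9/4*0*(⅓) = 0*(⅓) = 0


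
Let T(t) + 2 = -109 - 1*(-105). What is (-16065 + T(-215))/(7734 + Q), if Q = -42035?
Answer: 16071/34301 ≈ 0.46853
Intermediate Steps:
T(t) = -6 (T(t) = -2 + (-109 - 1*(-105)) = -2 + (-109 + 105) = -2 - 4 = -6)
(-16065 + T(-215))/(7734 + Q) = (-16065 - 6)/(7734 - 42035) = -16071/(-34301) = -16071*(-1/34301) = 16071/34301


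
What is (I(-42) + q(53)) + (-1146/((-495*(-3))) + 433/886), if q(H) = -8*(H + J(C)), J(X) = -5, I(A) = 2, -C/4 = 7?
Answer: -167657857/438570 ≈ -382.28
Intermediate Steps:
C = -28 (C = -4*7 = -28)
q(H) = 40 - 8*H (q(H) = -8*(H - 5) = -8*(-5 + H) = 40 - 8*H)
(I(-42) + q(53)) + (-1146/((-495*(-3))) + 433/886) = (2 + (40 - 8*53)) + (-1146/((-495*(-3))) + 433/886) = (2 + (40 - 424)) + (-1146/1485 + 433*(1/886)) = (2 - 384) + (-1146*1/1485 + 433/886) = -382 + (-382/495 + 433/886) = -382 - 124117/438570 = -167657857/438570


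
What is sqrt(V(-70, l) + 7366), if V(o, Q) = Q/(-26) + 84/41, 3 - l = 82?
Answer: sqrt(8376179214)/1066 ≈ 85.855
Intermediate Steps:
l = -79 (l = 3 - 1*82 = 3 - 82 = -79)
V(o, Q) = 84/41 - Q/26 (V(o, Q) = Q*(-1/26) + 84*(1/41) = -Q/26 + 84/41 = 84/41 - Q/26)
sqrt(V(-70, l) + 7366) = sqrt((84/41 - 1/26*(-79)) + 7366) = sqrt((84/41 + 79/26) + 7366) = sqrt(5423/1066 + 7366) = sqrt(7857579/1066) = sqrt(8376179214)/1066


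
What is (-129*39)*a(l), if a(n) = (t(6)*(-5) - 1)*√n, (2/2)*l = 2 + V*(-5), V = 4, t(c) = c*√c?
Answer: 15093*I*(√2 + 60*√3) ≈ 1.5899e+6*I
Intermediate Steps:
t(c) = c^(3/2)
l = -18 (l = 2 + 4*(-5) = 2 - 20 = -18)
a(n) = √n*(-1 - 30*√6) (a(n) = (6^(3/2)*(-5) - 1)*√n = ((6*√6)*(-5) - 1)*√n = (-30*√6 - 1)*√n = (-1 - 30*√6)*√n = √n*(-1 - 30*√6))
(-129*39)*a(l) = (-129*39)*(√(-18)*(-1 - 30*√6)) = -5031*3*I*√2*(-1 - 30*√6) = -15093*I*√2*(-1 - 30*√6)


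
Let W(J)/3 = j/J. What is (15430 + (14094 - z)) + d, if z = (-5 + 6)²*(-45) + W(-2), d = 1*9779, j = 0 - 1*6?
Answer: 39339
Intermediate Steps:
j = -6 (j = 0 - 6 = -6)
d = 9779
W(J) = -18/J (W(J) = 3*(-6/J) = -18/J)
z = -36 (z = (-5 + 6)²*(-45) - 18/(-2) = 1²*(-45) - 18*(-½) = 1*(-45) + 9 = -45 + 9 = -36)
(15430 + (14094 - z)) + d = (15430 + (14094 - 1*(-36))) + 9779 = (15430 + (14094 + 36)) + 9779 = (15430 + 14130) + 9779 = 29560 + 9779 = 39339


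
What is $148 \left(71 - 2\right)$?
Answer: $10212$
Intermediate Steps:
$148 \left(71 - 2\right) = 148 \cdot 69 = 10212$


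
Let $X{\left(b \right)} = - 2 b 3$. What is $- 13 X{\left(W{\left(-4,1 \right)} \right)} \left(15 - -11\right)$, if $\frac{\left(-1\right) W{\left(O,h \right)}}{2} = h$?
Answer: $-4056$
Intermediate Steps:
$W{\left(O,h \right)} = - 2 h$
$X{\left(b \right)} = - 6 b$
$- 13 X{\left(W{\left(-4,1 \right)} \right)} \left(15 - -11\right) = - 13 \left(- 6 \left(\left(-2\right) 1\right)\right) \left(15 - -11\right) = - 13 \left(\left(-6\right) \left(-2\right)\right) \left(15 + 11\right) = \left(-13\right) 12 \cdot 26 = \left(-156\right) 26 = -4056$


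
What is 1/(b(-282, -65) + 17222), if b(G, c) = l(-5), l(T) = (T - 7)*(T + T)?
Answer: 1/17342 ≈ 5.7663e-5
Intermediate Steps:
l(T) = 2*T*(-7 + T) (l(T) = (-7 + T)*(2*T) = 2*T*(-7 + T))
b(G, c) = 120 (b(G, c) = 2*(-5)*(-7 - 5) = 2*(-5)*(-12) = 120)
1/(b(-282, -65) + 17222) = 1/(120 + 17222) = 1/17342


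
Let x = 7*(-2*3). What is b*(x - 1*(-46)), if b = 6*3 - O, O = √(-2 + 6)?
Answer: 64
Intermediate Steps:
x = -42 (x = 7*(-6) = -42)
O = 2 (O = √4 = 2)
b = 16 (b = 6*3 - 1*2 = 18 - 2 = 16)
b*(x - 1*(-46)) = 16*(-42 - 1*(-46)) = 16*(-42 + 46) = 16*4 = 64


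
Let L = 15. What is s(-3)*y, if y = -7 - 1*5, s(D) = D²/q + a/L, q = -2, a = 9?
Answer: 234/5 ≈ 46.800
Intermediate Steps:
s(D) = ⅗ - D²/2 (s(D) = D²/(-2) + 9/15 = D²*(-½) + 9*(1/15) = -D²/2 + ⅗ = ⅗ - D²/2)
y = -12 (y = -7 - 5 = -12)
s(-3)*y = (⅗ - ½*(-3)²)*(-12) = (⅗ - ½*9)*(-12) = (⅗ - 9/2)*(-12) = -39/10*(-12) = 234/5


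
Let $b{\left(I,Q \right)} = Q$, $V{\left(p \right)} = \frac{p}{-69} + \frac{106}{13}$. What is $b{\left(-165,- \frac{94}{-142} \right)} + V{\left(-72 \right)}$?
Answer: $\frac{209303}{21229} \approx 9.8593$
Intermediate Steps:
$V{\left(p \right)} = \frac{106}{13} - \frac{p}{69}$ ($V{\left(p \right)} = p \left(- \frac{1}{69}\right) + 106 \cdot \frac{1}{13} = - \frac{p}{69} + \frac{106}{13} = \frac{106}{13} - \frac{p}{69}$)
$b{\left(-165,- \frac{94}{-142} \right)} + V{\left(-72 \right)} = - \frac{94}{-142} + \left(\frac{106}{13} - - \frac{24}{23}\right) = \left(-94\right) \left(- \frac{1}{142}\right) + \left(\frac{106}{13} + \frac{24}{23}\right) = \frac{47}{71} + \frac{2750}{299} = \frac{209303}{21229}$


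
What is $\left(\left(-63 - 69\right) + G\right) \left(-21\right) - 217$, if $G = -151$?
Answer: $5726$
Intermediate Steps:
$\left(\left(-63 - 69\right) + G\right) \left(-21\right) - 217 = \left(\left(-63 - 69\right) - 151\right) \left(-21\right) - 217 = \left(-132 - 151\right) \left(-21\right) - 217 = \left(-283\right) \left(-21\right) - 217 = 5943 - 217 = 5726$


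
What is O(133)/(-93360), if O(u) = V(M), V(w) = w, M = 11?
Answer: -11/93360 ≈ -0.00011782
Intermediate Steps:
O(u) = 11
O(133)/(-93360) = 11/(-93360) = 11*(-1/93360) = -11/93360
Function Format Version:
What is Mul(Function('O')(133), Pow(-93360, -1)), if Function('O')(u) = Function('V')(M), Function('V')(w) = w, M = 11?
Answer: Rational(-11, 93360) ≈ -0.00011782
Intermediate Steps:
Function('O')(u) = 11
Mul(Function('O')(133), Pow(-93360, -1)) = Mul(11, Pow(-93360, -1)) = Mul(11, Rational(-1, 93360)) = Rational(-11, 93360)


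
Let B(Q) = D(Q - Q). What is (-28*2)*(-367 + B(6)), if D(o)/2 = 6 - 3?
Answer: 20216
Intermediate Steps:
D(o) = 6 (D(o) = 2*(6 - 3) = 2*3 = 6)
B(Q) = 6
(-28*2)*(-367 + B(6)) = (-28*2)*(-367 + 6) = -56*(-361) = 20216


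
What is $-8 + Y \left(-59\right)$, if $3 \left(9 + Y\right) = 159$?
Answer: $-2604$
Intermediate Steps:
$Y = 44$ ($Y = -9 + \frac{1}{3} \cdot 159 = -9 + 53 = 44$)
$-8 + Y \left(-59\right) = -8 + 44 \left(-59\right) = -8 - 2596 = -2604$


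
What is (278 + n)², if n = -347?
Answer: 4761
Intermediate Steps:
(278 + n)² = (278 - 347)² = (-69)² = 4761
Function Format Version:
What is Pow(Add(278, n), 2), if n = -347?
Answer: 4761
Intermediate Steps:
Pow(Add(278, n), 2) = Pow(Add(278, -347), 2) = Pow(-69, 2) = 4761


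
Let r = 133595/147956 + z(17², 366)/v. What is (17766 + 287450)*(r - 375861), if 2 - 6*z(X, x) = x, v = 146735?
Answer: -1867932076158146030288/16282742745 ≈ -1.1472e+11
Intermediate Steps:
z(X, x) = ⅓ - x/6
r = 58782258983/65130970980 (r = 133595/147956 + (⅓ - ⅙*366)/146735 = 133595*(1/147956) + (⅓ - 61)*(1/146735) = 133595/147956 - 182/3*1/146735 = 133595/147956 - 182/440205 = 58782258983/65130970980 ≈ 0.90252)
(17766 + 287450)*(r - 375861) = (17766 + 287450)*(58782258983/65130970980 - 375861) = 305216*(-24480133101254797/65130970980) = -1867932076158146030288/16282742745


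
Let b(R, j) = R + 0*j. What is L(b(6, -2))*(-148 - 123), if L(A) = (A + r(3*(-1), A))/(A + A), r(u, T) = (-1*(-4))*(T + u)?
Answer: -813/2 ≈ -406.50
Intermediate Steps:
r(u, T) = 4*T + 4*u (r(u, T) = 4*(T + u) = 4*T + 4*u)
b(R, j) = R (b(R, j) = R + 0 = R)
L(A) = (-12 + 5*A)/(2*A) (L(A) = (A + (4*A + 4*(3*(-1))))/(A + A) = (A + (4*A + 4*(-3)))/((2*A)) = (A + (4*A - 12))*(1/(2*A)) = (A + (-12 + 4*A))*(1/(2*A)) = (-12 + 5*A)*(1/(2*A)) = (-12 + 5*A)/(2*A))
L(b(6, -2))*(-148 - 123) = (5/2 - 6/6)*(-148 - 123) = (5/2 - 6*⅙)*(-271) = (5/2 - 1)*(-271) = (3/2)*(-271) = -813/2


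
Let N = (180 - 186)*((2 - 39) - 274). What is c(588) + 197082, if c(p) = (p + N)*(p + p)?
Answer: 3082986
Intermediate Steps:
N = 1866 (N = -6*(-37 - 274) = -6*(-311) = 1866)
c(p) = 2*p*(1866 + p) (c(p) = (p + 1866)*(p + p) = (1866 + p)*(2*p) = 2*p*(1866 + p))
c(588) + 197082 = 2*588*(1866 + 588) + 197082 = 2*588*2454 + 197082 = 2885904 + 197082 = 3082986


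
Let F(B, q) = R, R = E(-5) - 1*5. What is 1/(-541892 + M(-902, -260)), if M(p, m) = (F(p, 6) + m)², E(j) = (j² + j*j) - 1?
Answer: -1/495236 ≈ -2.0192e-6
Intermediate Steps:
E(j) = -1 + 2*j² (E(j) = (j² + j²) - 1 = 2*j² - 1 = -1 + 2*j²)
R = 44 (R = (-1 + 2*(-5)²) - 1*5 = (-1 + 2*25) - 5 = (-1 + 50) - 5 = 49 - 5 = 44)
F(B, q) = 44
M(p, m) = (44 + m)²
1/(-541892 + M(-902, -260)) = 1/(-541892 + (44 - 260)²) = 1/(-541892 + (-216)²) = 1/(-541892 + 46656) = 1/(-495236) = -1/495236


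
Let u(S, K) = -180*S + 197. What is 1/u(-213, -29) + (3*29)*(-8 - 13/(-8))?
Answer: -170988661/308296 ≈ -554.63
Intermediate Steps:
u(S, K) = 197 - 180*S
1/u(-213, -29) + (3*29)*(-8 - 13/(-8)) = 1/(197 - 180*(-213)) + (3*29)*(-8 - 13/(-8)) = 1/(197 + 38340) + 87*(-8 - 13*(-1/8)) = 1/38537 + 87*(-8 + 13/8) = 1/38537 + 87*(-51/8) = 1/38537 - 4437/8 = -170988661/308296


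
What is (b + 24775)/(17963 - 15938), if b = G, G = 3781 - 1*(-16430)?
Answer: 44986/2025 ≈ 22.215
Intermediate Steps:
G = 20211 (G = 3781 + 16430 = 20211)
b = 20211
(b + 24775)/(17963 - 15938) = (20211 + 24775)/(17963 - 15938) = 44986/2025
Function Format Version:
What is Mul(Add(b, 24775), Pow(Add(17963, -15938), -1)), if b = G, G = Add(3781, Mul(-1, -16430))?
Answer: Rational(44986, 2025) ≈ 22.215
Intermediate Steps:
G = 20211 (G = Add(3781, 16430) = 20211)
b = 20211
Mul(Add(b, 24775), Pow(Add(17963, -15938), -1)) = Mul(Add(20211, 24775), Pow(Add(17963, -15938), -1)) = Mul(44986, Pow(2025, -1)) = Mul(44986, Rational(1, 2025)) = Rational(44986, 2025)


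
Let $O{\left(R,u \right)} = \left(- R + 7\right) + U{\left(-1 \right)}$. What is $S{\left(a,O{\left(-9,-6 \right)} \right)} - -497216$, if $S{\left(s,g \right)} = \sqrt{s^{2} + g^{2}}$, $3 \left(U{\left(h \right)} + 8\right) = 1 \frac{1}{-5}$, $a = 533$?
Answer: $497216 + \frac{\sqrt{63934186}}{15} \approx 4.9775 \cdot 10^{5}$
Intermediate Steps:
$U{\left(h \right)} = - \frac{121}{15}$ ($U{\left(h \right)} = -8 + \frac{1 \frac{1}{-5}}{3} = -8 + \frac{1 \left(- \frac{1}{5}\right)}{3} = -8 + \frac{1}{3} \left(- \frac{1}{5}\right) = -8 - \frac{1}{15} = - \frac{121}{15}$)
$O{\left(R,u \right)} = - \frac{16}{15} - R$ ($O{\left(R,u \right)} = \left(- R + 7\right) - \frac{121}{15} = \left(7 - R\right) - \frac{121}{15} = - \frac{16}{15} - R$)
$S{\left(s,g \right)} = \sqrt{g^{2} + s^{2}}$
$S{\left(a,O{\left(-9,-6 \right)} \right)} - -497216 = \sqrt{\left(- \frac{16}{15} - -9\right)^{2} + 533^{2}} - -497216 = \sqrt{\left(- \frac{16}{15} + 9\right)^{2} + 284089} + 497216 = \sqrt{\left(\frac{119}{15}\right)^{2} + 284089} + 497216 = \sqrt{\frac{14161}{225} + 284089} + 497216 = \sqrt{\frac{63934186}{225}} + 497216 = \frac{\sqrt{63934186}}{15} + 497216 = 497216 + \frac{\sqrt{63934186}}{15}$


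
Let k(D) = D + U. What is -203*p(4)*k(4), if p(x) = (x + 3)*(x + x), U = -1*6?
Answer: 22736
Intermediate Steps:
U = -6
p(x) = 2*x*(3 + x) (p(x) = (3 + x)*(2*x) = 2*x*(3 + x))
k(D) = -6 + D (k(D) = D - 6 = -6 + D)
-203*p(4)*k(4) = -203*2*4*(3 + 4)*(-6 + 4) = -203*2*4*7*(-2) = -11368*(-2) = -203*(-112) = 22736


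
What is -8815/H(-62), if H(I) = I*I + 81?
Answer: -1763/785 ≈ -2.2459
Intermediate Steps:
H(I) = 81 + I² (H(I) = I² + 81 = 81 + I²)
-8815/H(-62) = -8815/(81 + (-62)²) = -8815/(81 + 3844) = -8815/3925 = -8815*1/3925 = -1763/785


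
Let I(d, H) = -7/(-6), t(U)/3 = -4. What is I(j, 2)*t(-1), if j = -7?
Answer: -14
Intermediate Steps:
t(U) = -12 (t(U) = 3*(-4) = -12)
I(d, H) = 7/6 (I(d, H) = -7*(-⅙) = 7/6)
I(j, 2)*t(-1) = (7/6)*(-12) = -14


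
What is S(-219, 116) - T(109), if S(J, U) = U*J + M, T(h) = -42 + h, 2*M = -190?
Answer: -25566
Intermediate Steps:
M = -95 (M = (½)*(-190) = -95)
S(J, U) = -95 + J*U (S(J, U) = U*J - 95 = J*U - 95 = -95 + J*U)
S(-219, 116) - T(109) = (-95 - 219*116) - (-42 + 109) = (-95 - 25404) - 1*67 = -25499 - 67 = -25566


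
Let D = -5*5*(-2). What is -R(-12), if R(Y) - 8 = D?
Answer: -58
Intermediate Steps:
D = 50 (D = -25*(-2) = 50)
R(Y) = 58 (R(Y) = 8 + 50 = 58)
-R(-12) = -1*58 = -58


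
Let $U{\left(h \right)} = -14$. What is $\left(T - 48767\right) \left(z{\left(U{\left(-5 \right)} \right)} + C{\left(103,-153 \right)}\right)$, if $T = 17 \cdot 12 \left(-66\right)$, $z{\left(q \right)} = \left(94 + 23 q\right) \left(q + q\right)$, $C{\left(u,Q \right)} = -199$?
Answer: $-384898735$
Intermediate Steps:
$z{\left(q \right)} = 2 q \left(94 + 23 q\right)$ ($z{\left(q \right)} = \left(94 + 23 q\right) 2 q = 2 q \left(94 + 23 q\right)$)
$T = -13464$ ($T = 204 \left(-66\right) = -13464$)
$\left(T - 48767\right) \left(z{\left(U{\left(-5 \right)} \right)} + C{\left(103,-153 \right)}\right) = \left(-13464 - 48767\right) \left(2 \left(-14\right) \left(94 + 23 \left(-14\right)\right) - 199\right) = - 62231 \left(2 \left(-14\right) \left(94 - 322\right) - 199\right) = - 62231 \left(2 \left(-14\right) \left(-228\right) - 199\right) = - 62231 \left(6384 - 199\right) = \left(-62231\right) 6185 = -384898735$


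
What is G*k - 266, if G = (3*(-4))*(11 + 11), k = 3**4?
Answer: -21650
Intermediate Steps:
k = 81
G = -264 (G = -12*22 = -264)
G*k - 266 = -264*81 - 266 = -21384 - 266 = -21650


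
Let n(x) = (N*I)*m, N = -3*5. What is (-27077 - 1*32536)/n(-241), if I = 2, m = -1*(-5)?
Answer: 19871/50 ≈ 397.42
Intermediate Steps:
N = -15
m = 5
n(x) = -150 (n(x) = -15*2*5 = -30*5 = -150)
(-27077 - 1*32536)/n(-241) = (-27077 - 1*32536)/(-150) = (-27077 - 32536)*(-1/150) = -59613*(-1/150) = 19871/50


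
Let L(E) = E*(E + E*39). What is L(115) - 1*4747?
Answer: 524253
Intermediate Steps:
L(E) = 40*E² (L(E) = E*(E + 39*E) = E*(40*E) = 40*E²)
L(115) - 1*4747 = 40*115² - 1*4747 = 40*13225 - 4747 = 529000 - 4747 = 524253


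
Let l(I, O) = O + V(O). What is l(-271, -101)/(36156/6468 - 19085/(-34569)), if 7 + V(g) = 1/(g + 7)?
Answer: -14552131671/827512456 ≈ -17.585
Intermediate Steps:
V(g) = -7 + 1/(7 + g) (V(g) = -7 + 1/(g + 7) = -7 + 1/(7 + g))
l(I, O) = O + (-48 - 7*O)/(7 + O)
l(-271, -101)/(36156/6468 - 19085/(-34569)) = ((-48 + (-101)²)/(7 - 101))/(36156/6468 - 19085/(-34569)) = ((-48 + 10201)/(-94))/(36156*(1/6468) - 19085*(-1/34569)) = (-1/94*10153)/(3013/539 + 19085/34569) = -10153/(94*114443212/18632691) = -10153/94*18632691/114443212 = -14552131671/827512456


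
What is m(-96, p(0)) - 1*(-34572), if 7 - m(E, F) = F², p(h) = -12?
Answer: 34435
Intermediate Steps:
m(E, F) = 7 - F²
m(-96, p(0)) - 1*(-34572) = (7 - 1*(-12)²) - 1*(-34572) = (7 - 1*144) + 34572 = (7 - 144) + 34572 = -137 + 34572 = 34435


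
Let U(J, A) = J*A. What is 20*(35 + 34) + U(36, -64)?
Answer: -924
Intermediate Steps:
U(J, A) = A*J
20*(35 + 34) + U(36, -64) = 20*(35 + 34) - 64*36 = 20*69 - 2304 = 1380 - 2304 = -924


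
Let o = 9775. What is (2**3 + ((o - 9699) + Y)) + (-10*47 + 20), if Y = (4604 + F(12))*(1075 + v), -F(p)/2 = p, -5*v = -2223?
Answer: 6959402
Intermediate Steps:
v = 2223/5 (v = -1/5*(-2223) = 2223/5 ≈ 444.60)
F(p) = -2*p
Y = 6959768 (Y = (4604 - 2*12)*(1075 + 2223/5) = (4604 - 24)*(7598/5) = 4580*(7598/5) = 6959768)
(2**3 + ((o - 9699) + Y)) + (-10*47 + 20) = (2**3 + ((9775 - 9699) + 6959768)) + (-10*47 + 20) = (8 + (76 + 6959768)) + (-470 + 20) = (8 + 6959844) - 450 = 6959852 - 450 = 6959402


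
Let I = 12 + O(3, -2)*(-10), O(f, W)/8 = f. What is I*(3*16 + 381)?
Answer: -97812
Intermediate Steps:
O(f, W) = 8*f
I = -228 (I = 12 + (8*3)*(-10) = 12 + 24*(-10) = 12 - 240 = -228)
I*(3*16 + 381) = -228*(3*16 + 381) = -228*(48 + 381) = -228*429 = -97812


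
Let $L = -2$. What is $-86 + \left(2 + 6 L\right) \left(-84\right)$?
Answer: $754$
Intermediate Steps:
$-86 + \left(2 + 6 L\right) \left(-84\right) = -86 + \left(2 + 6 \left(-2\right)\right) \left(-84\right) = -86 + \left(2 - 12\right) \left(-84\right) = -86 - -840 = -86 + 840 = 754$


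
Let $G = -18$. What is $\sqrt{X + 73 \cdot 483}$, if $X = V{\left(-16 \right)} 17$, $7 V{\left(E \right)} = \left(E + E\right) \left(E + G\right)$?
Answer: $\frac{\sqrt{1857163}}{7} \approx 194.68$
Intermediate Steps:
$V{\left(E \right)} = \frac{2 E \left(-18 + E\right)}{7}$ ($V{\left(E \right)} = \frac{\left(E + E\right) \left(E - 18\right)}{7} = \frac{2 E \left(-18 + E\right)}{7}$)
$X = \frac{18496}{7}$ ($X = \frac{2}{7} \left(-16\right) \left(-18 - 16\right) 17 = \frac{2}{7} \left(-16\right) \left(-34\right) 17 = \frac{1088}{7} \cdot 17 = \frac{18496}{7} \approx 2642.3$)
$\sqrt{X + 73 \cdot 483} = \sqrt{\frac{18496}{7} + 73 \cdot 483} = \sqrt{\frac{18496}{7} + 35259} = \sqrt{\frac{265309}{7}} = \frac{\sqrt{1857163}}{7}$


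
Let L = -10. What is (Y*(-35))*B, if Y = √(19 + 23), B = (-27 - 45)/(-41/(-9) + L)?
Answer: -3240*√42/7 ≈ -2999.7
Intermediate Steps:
B = 648/49 (B = (-27 - 45)/(-41/(-9) - 10) = -72/(-41*(-⅑) - 10) = -72/(41/9 - 10) = -72/(-49/9) = -72*(-9/49) = 648/49 ≈ 13.224)
Y = √42 ≈ 6.4807
(Y*(-35))*B = (√42*(-35))*(648/49) = -35*√42*(648/49) = -3240*√42/7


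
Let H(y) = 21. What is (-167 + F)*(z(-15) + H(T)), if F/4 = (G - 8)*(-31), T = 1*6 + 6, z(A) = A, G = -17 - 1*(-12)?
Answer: 8670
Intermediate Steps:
G = -5 (G = -17 + 12 = -5)
T = 12 (T = 6 + 6 = 12)
F = 1612 (F = 4*((-5 - 8)*(-31)) = 4*(-13*(-31)) = 4*403 = 1612)
(-167 + F)*(z(-15) + H(T)) = (-167 + 1612)*(-15 + 21) = 1445*6 = 8670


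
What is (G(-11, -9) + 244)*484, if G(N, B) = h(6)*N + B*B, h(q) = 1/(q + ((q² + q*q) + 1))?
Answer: 12421376/79 ≈ 1.5723e+5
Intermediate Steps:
h(q) = 1/(1 + q + 2*q²) (h(q) = 1/(q + ((q² + q²) + 1)) = 1/(q + (2*q² + 1)) = 1/(q + (1 + 2*q²)) = 1/(1 + q + 2*q²))
G(N, B) = B² + N/79 (G(N, B) = N/(1 + 6 + 2*6²) + B*B = N/(1 + 6 + 2*36) + B² = N/(1 + 6 + 72) + B² = N/79 + B² = B² + N/79)
(G(-11, -9) + 244)*484 = (((-9)² + (1/79)*(-11)) + 244)*484 = ((81 - 11/79) + 244)*484 = (6388/79 + 244)*484 = (25664/79)*484 = 12421376/79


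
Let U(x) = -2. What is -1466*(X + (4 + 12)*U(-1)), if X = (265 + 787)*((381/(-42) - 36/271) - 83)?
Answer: 269843104532/1897 ≈ 1.4225e+8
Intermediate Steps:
X = -184006898/1897 (X = 1052*((381*(-1/42) - 36*1/271) - 83) = 1052*((-127/14 - 36/271) - 83) = 1052*(-34921/3794 - 83) = 1052*(-349823/3794) = -184006898/1897 ≈ -96999.)
-1466*(X + (4 + 12)*U(-1)) = -1466*(-184006898/1897 + (4 + 12)*(-2)) = -1466*(-184006898/1897 + 16*(-2)) = -1466*(-184006898/1897 - 32) = -1466*(-184067602/1897) = 269843104532/1897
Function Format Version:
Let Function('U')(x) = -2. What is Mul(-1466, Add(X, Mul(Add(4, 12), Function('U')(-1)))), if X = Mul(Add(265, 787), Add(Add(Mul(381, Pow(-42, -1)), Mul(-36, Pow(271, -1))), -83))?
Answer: Rational(269843104532, 1897) ≈ 1.4225e+8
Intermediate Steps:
X = Rational(-184006898, 1897) (X = Mul(1052, Add(Add(Mul(381, Rational(-1, 42)), Mul(-36, Rational(1, 271))), -83)) = Mul(1052, Add(Add(Rational(-127, 14), Rational(-36, 271)), -83)) = Mul(1052, Add(Rational(-34921, 3794), -83)) = Mul(1052, Rational(-349823, 3794)) = Rational(-184006898, 1897) ≈ -96999.)
Mul(-1466, Add(X, Mul(Add(4, 12), Function('U')(-1)))) = Mul(-1466, Add(Rational(-184006898, 1897), Mul(Add(4, 12), -2))) = Mul(-1466, Add(Rational(-184006898, 1897), Mul(16, -2))) = Mul(-1466, Add(Rational(-184006898, 1897), -32)) = Mul(-1466, Rational(-184067602, 1897)) = Rational(269843104532, 1897)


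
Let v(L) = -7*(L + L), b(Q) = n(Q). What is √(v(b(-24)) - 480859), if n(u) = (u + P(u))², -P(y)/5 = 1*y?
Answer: I*√609883 ≈ 780.95*I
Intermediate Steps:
P(y) = -5*y
n(u) = 16*u² (n(u) = (u - 5*u)² = (-4*u)² = 16*u²)
b(Q) = 16*Q²
v(L) = -14*L
√(v(b(-24)) - 480859) = √(-224*(-24)² - 480859) = √(-224*576 - 480859) = √(-14*9216 - 480859) = √(-129024 - 480859) = √(-609883) = I*√609883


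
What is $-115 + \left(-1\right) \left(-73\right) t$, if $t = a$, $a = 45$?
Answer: $3170$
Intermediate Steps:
$t = 45$
$-115 + \left(-1\right) \left(-73\right) t = -115 + \left(-1\right) \left(-73\right) 45 = -115 + 73 \cdot 45 = -115 + 3285 = 3170$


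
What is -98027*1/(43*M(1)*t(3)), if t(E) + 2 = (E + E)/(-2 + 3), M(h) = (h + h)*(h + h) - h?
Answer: -98027/516 ≈ -189.97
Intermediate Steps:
M(h) = -h + 4*h**2 (M(h) = (2*h)*(2*h) - h = 4*h**2 - h = -h + 4*h**2)
t(E) = -2 + 2*E (t(E) = -2 + (E + E)/(-2 + 3) = -2 + (2*E)/1 = -2 + (2*E)*1 = -2 + 2*E)
-98027*1/(43*M(1)*t(3)) = -98027*1/(43*(-1 + 4*1)*(-2 + 2*3)) = -98027*1/(43*(-1 + 4)*(-2 + 6)) = -98027/(((1*3)*43)*4) = -98027/((3*43)*4) = -98027/(129*4) = -98027/516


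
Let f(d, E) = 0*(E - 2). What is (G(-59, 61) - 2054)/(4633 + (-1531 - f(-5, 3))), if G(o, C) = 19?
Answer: -185/282 ≈ -0.65603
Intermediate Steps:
f(d, E) = 0 (f(d, E) = 0*(-2 + E) = 0)
(G(-59, 61) - 2054)/(4633 + (-1531 - f(-5, 3))) = (19 - 2054)/(4633 + (-1531 - 1*0)) = -2035/(4633 + (-1531 + 0)) = -2035/(4633 - 1531) = -2035/3102 = -2035*1/3102 = -185/282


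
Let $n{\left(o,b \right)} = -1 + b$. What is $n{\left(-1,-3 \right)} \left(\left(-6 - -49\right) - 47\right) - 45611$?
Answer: $-45595$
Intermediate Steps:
$n{\left(-1,-3 \right)} \left(\left(-6 - -49\right) - 47\right) - 45611 = \left(-1 - 3\right) \left(\left(-6 - -49\right) - 47\right) - 45611 = - 4 \left(\left(-6 + 49\right) - 47\right) - 45611 = - 4 \left(43 - 47\right) - 45611 = \left(-4\right) \left(-4\right) - 45611 = 16 - 45611 = -45595$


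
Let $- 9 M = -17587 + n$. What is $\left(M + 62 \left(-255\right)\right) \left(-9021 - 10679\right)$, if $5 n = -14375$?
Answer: $\frac{2400011600}{9} \approx 2.6667 \cdot 10^{8}$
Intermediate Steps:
$n = -2875$ ($n = \frac{1}{5} \left(-14375\right) = -2875$)
$M = \frac{20462}{9}$ ($M = - \frac{-17587 - 2875}{9} = \left(- \frac{1}{9}\right) \left(-20462\right) = \frac{20462}{9} \approx 2273.6$)
$\left(M + 62 \left(-255\right)\right) \left(-9021 - 10679\right) = \left(\frac{20462}{9} + 62 \left(-255\right)\right) \left(-9021 - 10679\right) = \left(\frac{20462}{9} - 15810\right) \left(-19700\right) = \left(- \frac{121828}{9}\right) \left(-19700\right) = \frac{2400011600}{9}$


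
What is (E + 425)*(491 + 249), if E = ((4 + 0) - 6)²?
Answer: 317460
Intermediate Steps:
E = 4 (E = (4 - 6)² = (-2)² = 4)
(E + 425)*(491 + 249) = (4 + 425)*(491 + 249) = 429*740 = 317460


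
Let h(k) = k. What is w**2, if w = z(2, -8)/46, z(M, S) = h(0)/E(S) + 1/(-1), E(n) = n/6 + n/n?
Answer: 1/2116 ≈ 0.00047259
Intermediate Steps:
E(n) = 1 + n/6 (E(n) = n*(1/6) + 1 = n/6 + 1 = 1 + n/6)
z(M, S) = -1 (z(M, S) = 0/(1 + S/6) + 1/(-1) = 0 + 1*(-1) = 0 - 1 = -1)
w = -1/46 ≈ -0.021739
w**2 = (-1/46)**2 = 1/2116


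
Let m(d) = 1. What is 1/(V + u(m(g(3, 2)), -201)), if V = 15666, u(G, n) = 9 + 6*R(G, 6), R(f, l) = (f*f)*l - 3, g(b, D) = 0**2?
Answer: 1/15693 ≈ 6.3723e-5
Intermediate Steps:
g(b, D) = 0
R(f, l) = -3 + l*f**2 (R(f, l) = f**2*l - 3 = l*f**2 - 3 = -3 + l*f**2)
u(G, n) = -9 + 36*G**2 (u(G, n) = 9 + 6*(-3 + 6*G**2) = 9 + (-18 + 36*G**2) = -9 + 36*G**2)
1/(V + u(m(g(3, 2)), -201)) = 1/(15666 + (-9 + 36*1**2)) = 1/(15666 + (-9 + 36*1)) = 1/(15666 + (-9 + 36)) = 1/(15666 + 27) = 1/15693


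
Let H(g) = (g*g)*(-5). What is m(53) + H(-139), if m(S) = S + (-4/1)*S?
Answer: -96764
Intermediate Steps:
m(S) = -3*S (m(S) = S + (-4*1)*S = S - 4*S = -3*S)
H(g) = -5*g² (H(g) = g²*(-5) = -5*g²)
m(53) + H(-139) = -3*53 - 5*(-139)² = -159 - 5*19321 = -159 - 96605 = -96764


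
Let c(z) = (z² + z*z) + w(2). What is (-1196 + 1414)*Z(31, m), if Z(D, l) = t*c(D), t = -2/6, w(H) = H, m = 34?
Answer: -419432/3 ≈ -1.3981e+5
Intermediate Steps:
t = -⅓ (t = -2*⅙ = -⅓ ≈ -0.33333)
c(z) = 2 + 2*z² (c(z) = (z² + z*z) + 2 = (z² + z²) + 2 = 2*z² + 2 = 2 + 2*z²)
Z(D, l) = -⅔ - 2*D²/3 (Z(D, l) = -(2 + 2*D²)/3 = -⅔ - 2*D²/3)
(-1196 + 1414)*Z(31, m) = (-1196 + 1414)*(-⅔ - ⅔*31²) = 218*(-⅔ - ⅔*961) = 218*(-⅔ - 1922/3) = 218*(-1924/3) = -419432/3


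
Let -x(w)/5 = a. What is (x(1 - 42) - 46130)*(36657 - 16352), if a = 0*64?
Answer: -936669650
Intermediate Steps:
a = 0
x(w) = 0 (x(w) = -5*0 = 0)
(x(1 - 42) - 46130)*(36657 - 16352) = (0 - 46130)*(36657 - 16352) = -46130*20305 = -936669650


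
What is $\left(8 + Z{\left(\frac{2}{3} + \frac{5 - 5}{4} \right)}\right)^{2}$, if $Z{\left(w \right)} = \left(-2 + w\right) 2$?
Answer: $\frac{256}{9} \approx 28.444$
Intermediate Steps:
$Z{\left(w \right)} = -4 + 2 w$
$\left(8 + Z{\left(\frac{2}{3} + \frac{5 - 5}{4} \right)}\right)^{2} = \left(8 - \left(4 - 2 \left(\frac{2}{3} + \frac{5 - 5}{4}\right)\right)\right)^{2} = \left(8 - \left(4 - 2 \left(2 \cdot \frac{1}{3} + \left(5 - 5\right) \frac{1}{4}\right)\right)\right)^{2} = \left(8 - \left(4 - 2 \left(\frac{2}{3} + 0 \cdot \frac{1}{4}\right)\right)\right)^{2} = \left(8 - \left(4 - 2 \left(\frac{2}{3} + 0\right)\right)\right)^{2} = \left(8 + \left(-4 + 2 \cdot \frac{2}{3}\right)\right)^{2} = \left(8 + \left(-4 + \frac{4}{3}\right)\right)^{2} = \left(8 - \frac{8}{3}\right)^{2} = \left(\frac{16}{3}\right)^{2} = \frac{256}{9}$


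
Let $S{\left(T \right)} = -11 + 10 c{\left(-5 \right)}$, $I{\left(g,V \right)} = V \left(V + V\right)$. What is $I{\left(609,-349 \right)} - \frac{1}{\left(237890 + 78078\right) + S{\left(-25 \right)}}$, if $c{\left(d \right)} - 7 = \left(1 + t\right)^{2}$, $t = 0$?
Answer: $\frac{76987245273}{316037} \approx 2.436 \cdot 10^{5}$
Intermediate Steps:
$I{\left(g,V \right)} = 2 V^{2}$ ($I{\left(g,V \right)} = V 2 V = 2 V^{2}$)
$c{\left(d \right)} = 8$ ($c{\left(d \right)} = 7 + \left(1 + 0\right)^{2} = 7 + 1^{2} = 7 + 1 = 8$)
$S{\left(T \right)} = 69$ ($S{\left(T \right)} = -11 + 10 \cdot 8 = -11 + 80 = 69$)
$I{\left(609,-349 \right)} - \frac{1}{\left(237890 + 78078\right) + S{\left(-25 \right)}} = 2 \left(-349\right)^{2} - \frac{1}{\left(237890 + 78078\right) + 69} = 2 \cdot 121801 - \frac{1}{315968 + 69} = 243602 - \frac{1}{316037} = \frac{76987245273}{316037}$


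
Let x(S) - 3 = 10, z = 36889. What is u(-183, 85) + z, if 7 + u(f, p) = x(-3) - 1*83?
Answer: 36812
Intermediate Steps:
x(S) = 13 (x(S) = 3 + 10 = 13)
u(f, p) = -77 (u(f, p) = -7 + (13 - 1*83) = -7 + (13 - 83) = -7 - 70 = -77)
u(-183, 85) + z = -77 + 36889 = 36812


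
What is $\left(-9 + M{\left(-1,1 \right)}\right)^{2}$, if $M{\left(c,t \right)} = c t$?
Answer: $100$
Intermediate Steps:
$\left(-9 + M{\left(-1,1 \right)}\right)^{2} = \left(-9 - 1\right)^{2} = \left(-10\right)^{2} = 100$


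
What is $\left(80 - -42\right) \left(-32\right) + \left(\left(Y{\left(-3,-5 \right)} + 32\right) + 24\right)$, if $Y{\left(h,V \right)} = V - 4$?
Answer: $-3857$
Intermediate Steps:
$Y{\left(h,V \right)} = -4 + V$
$\left(80 - -42\right) \left(-32\right) + \left(\left(Y{\left(-3,-5 \right)} + 32\right) + 24\right) = \left(80 - -42\right) \left(-32\right) + \left(\left(\left(-4 - 5\right) + 32\right) + 24\right) = \left(80 + 42\right) \left(-32\right) + \left(\left(-9 + 32\right) + 24\right) = 122 \left(-32\right) + \left(23 + 24\right) = -3904 + 47 = -3857$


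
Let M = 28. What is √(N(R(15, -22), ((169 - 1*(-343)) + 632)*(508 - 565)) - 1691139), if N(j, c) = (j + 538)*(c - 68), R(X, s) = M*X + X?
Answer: I*√65204687 ≈ 8074.9*I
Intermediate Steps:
R(X, s) = 29*X (R(X, s) = 28*X + X = 29*X)
N(j, c) = (-68 + c)*(538 + j) (N(j, c) = (538 + j)*(-68 + c) = (-68 + c)*(538 + j))
√(N(R(15, -22), ((169 - 1*(-343)) + 632)*(508 - 565)) - 1691139) = √((-36584 - 1972*15 + 538*(((169 - 1*(-343)) + 632)*(508 - 565)) + (((169 - 1*(-343)) + 632)*(508 - 565))*(29*15)) - 1691139) = √((-36584 - 68*435 + 538*(((169 + 343) + 632)*(-57)) + (((169 + 343) + 632)*(-57))*435) - 1691139) = √((-36584 - 29580 + 538*((512 + 632)*(-57)) + ((512 + 632)*(-57))*435) - 1691139) = √((-36584 - 29580 + 538*(1144*(-57)) + (1144*(-57))*435) - 1691139) = √((-36584 - 29580 + 538*(-65208) - 65208*435) - 1691139) = √((-36584 - 29580 - 35081904 - 28365480) - 1691139) = √(-63513548 - 1691139) = √(-65204687) = I*√65204687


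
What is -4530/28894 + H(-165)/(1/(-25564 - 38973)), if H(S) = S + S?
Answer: 307680790605/14447 ≈ 2.1297e+7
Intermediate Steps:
H(S) = 2*S
-4530/28894 + H(-165)/(1/(-25564 - 38973)) = -4530/28894 + (2*(-165))/(1/(-25564 - 38973)) = -4530*1/28894 - 330/(1/(-64537)) = -2265/14447 - 330/(-1/64537) = -2265/14447 - 330*(-64537) = -2265/14447 + 21297210 = 307680790605/14447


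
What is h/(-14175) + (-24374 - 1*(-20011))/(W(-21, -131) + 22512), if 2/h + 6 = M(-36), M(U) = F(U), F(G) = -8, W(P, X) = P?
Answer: -46744/240975 ≈ -0.19398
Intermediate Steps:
M(U) = -8
h = -⅐ (h = 2/(-6 - 8) = 2/(-14) = 2*(-1/14) = -⅐ ≈ -0.14286)
h/(-14175) + (-24374 - 1*(-20011))/(W(-21, -131) + 22512) = -⅐/(-14175) + (-24374 - 1*(-20011))/(-21 + 22512) = -⅐*(-1/14175) + (-24374 + 20011)/22491 = 1/99225 - 4363*1/22491 = 1/99225 - 4363/22491 = -46744/240975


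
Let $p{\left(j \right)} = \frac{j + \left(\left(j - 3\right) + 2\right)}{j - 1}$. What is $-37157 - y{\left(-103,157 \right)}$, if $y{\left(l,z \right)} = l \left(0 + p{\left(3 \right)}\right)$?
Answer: $- \frac{73799}{2} \approx -36900.0$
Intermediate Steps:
$p{\left(j \right)} = \frac{-1 + 2 j}{-1 + j}$ ($p{\left(j \right)} = \frac{j + \left(\left(-3 + j\right) + 2\right)}{-1 + j} = \frac{j + \left(-1 + j\right)}{-1 + j} = \frac{-1 + 2 j}{-1 + j}$)
$y{\left(l,z \right)} = \frac{5 l}{2}$ ($y{\left(l,z \right)} = l \left(0 + \frac{-1 + 2 \cdot 3}{-1 + 3}\right) = l \left(0 + \frac{-1 + 6}{2}\right) = l \left(0 + \frac{1}{2} \cdot 5\right) = l \left(0 + \frac{5}{2}\right) = l \frac{5}{2} = \frac{5 l}{2}$)
$-37157 - y{\left(-103,157 \right)} = -37157 - \frac{5}{2} \left(-103\right) = -37157 - - \frac{515}{2} = -37157 + \frac{515}{2} = - \frac{73799}{2}$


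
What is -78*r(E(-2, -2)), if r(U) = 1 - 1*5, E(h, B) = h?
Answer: 312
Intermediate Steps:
r(U) = -4 (r(U) = 1 - 5 = -4)
-78*r(E(-2, -2)) = -78*(-4) = 312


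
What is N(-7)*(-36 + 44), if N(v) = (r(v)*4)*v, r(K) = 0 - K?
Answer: -1568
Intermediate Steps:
r(K) = -K
N(v) = -4*v² (N(v) = (-v*4)*v = (-4*v)*v = -4*v²)
N(-7)*(-36 + 44) = (-4*(-7)²)*(-36 + 44) = -4*49*8 = -196*8 = -1568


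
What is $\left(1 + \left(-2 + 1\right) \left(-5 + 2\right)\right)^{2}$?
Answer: $16$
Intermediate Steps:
$\left(1 + \left(-2 + 1\right) \left(-5 + 2\right)\right)^{2} = \left(1 - -3\right)^{2} = \left(1 + 3\right)^{2} = 4^{2} = 16$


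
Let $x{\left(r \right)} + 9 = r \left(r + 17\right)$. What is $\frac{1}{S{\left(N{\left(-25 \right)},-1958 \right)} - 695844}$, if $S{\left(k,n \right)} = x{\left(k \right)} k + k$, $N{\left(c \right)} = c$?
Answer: $- \frac{1}{700644} \approx -1.4273 \cdot 10^{-6}$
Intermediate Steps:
$x{\left(r \right)} = -9 + r \left(17 + r\right)$ ($x{\left(r \right)} = -9 + r \left(r + 17\right) = -9 + r \left(17 + r\right)$)
$S{\left(k,n \right)} = k + k \left(-9 + k^{2} + 17 k\right)$ ($S{\left(k,n \right)} = \left(-9 + k^{2} + 17 k\right) k + k = k \left(-9 + k^{2} + 17 k\right) + k = k + k \left(-9 + k^{2} + 17 k\right)$)
$\frac{1}{S{\left(N{\left(-25 \right)},-1958 \right)} - 695844} = \frac{1}{- 25 \left(-8 + \left(-25\right)^{2} + 17 \left(-25\right)\right) - 695844} = \frac{1}{- 25 \left(-8 + 625 - 425\right) - 695844} = \frac{1}{\left(-25\right) 192 - 695844} = \frac{1}{-4800 - 695844} = \frac{1}{-700644} = - \frac{1}{700644}$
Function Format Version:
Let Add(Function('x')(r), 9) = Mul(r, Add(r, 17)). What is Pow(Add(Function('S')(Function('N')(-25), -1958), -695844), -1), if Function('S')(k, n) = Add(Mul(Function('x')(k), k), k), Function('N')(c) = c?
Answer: Rational(-1, 700644) ≈ -1.4273e-6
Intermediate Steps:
Function('x')(r) = Add(-9, Mul(r, Add(17, r))) (Function('x')(r) = Add(-9, Mul(r, Add(r, 17))) = Add(-9, Mul(r, Add(17, r))))
Function('S')(k, n) = Add(k, Mul(k, Add(-9, Pow(k, 2), Mul(17, k)))) (Function('S')(k, n) = Add(Mul(Add(-9, Pow(k, 2), Mul(17, k)), k), k) = Add(Mul(k, Add(-9, Pow(k, 2), Mul(17, k))), k) = Add(k, Mul(k, Add(-9, Pow(k, 2), Mul(17, k)))))
Pow(Add(Function('S')(Function('N')(-25), -1958), -695844), -1) = Pow(Add(Mul(-25, Add(-8, Pow(-25, 2), Mul(17, -25))), -695844), -1) = Pow(Add(Mul(-25, Add(-8, 625, -425)), -695844), -1) = Pow(Add(Mul(-25, 192), -695844), -1) = Pow(Add(-4800, -695844), -1) = Pow(-700644, -1) = Rational(-1, 700644)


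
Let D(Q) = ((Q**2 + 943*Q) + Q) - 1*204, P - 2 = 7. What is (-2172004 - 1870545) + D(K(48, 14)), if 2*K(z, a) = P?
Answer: -16153939/4 ≈ -4.0385e+6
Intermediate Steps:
P = 9 (P = 2 + 7 = 9)
K(z, a) = 9/2 (K(z, a) = (1/2)*9 = 9/2)
D(Q) = -204 + Q**2 + 944*Q (D(Q) = (Q**2 + 944*Q) - 204 = -204 + Q**2 + 944*Q)
(-2172004 - 1870545) + D(K(48, 14)) = (-2172004 - 1870545) + (-204 + (9/2)**2 + 944*(9/2)) = -4042549 + (-204 + 81/4 + 4248) = -4042549 + 16257/4 = -16153939/4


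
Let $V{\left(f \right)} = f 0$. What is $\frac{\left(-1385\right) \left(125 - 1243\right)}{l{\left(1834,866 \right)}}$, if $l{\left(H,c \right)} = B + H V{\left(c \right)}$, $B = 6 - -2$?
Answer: $\frac{774215}{4} \approx 1.9355 \cdot 10^{5}$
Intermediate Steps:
$B = 8$ ($B = 6 + 2 = 8$)
$V{\left(f \right)} = 0$
$l{\left(H,c \right)} = 8$ ($l{\left(H,c \right)} = 8 + H 0 = 8 + 0 = 8$)
$\frac{\left(-1385\right) \left(125 - 1243\right)}{l{\left(1834,866 \right)}} = \frac{\left(-1385\right) \left(125 - 1243\right)}{8} = \left(-1385\right) \left(-1118\right) \frac{1}{8} = 1548430 \cdot \frac{1}{8} = \frac{774215}{4}$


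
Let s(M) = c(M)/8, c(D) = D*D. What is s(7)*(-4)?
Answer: -49/2 ≈ -24.500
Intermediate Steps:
c(D) = D²
s(M) = M²/8
s(7)*(-4) = ((⅛)*7²)*(-4) = ((⅛)*49)*(-4) = (49/8)*(-4) = -49/2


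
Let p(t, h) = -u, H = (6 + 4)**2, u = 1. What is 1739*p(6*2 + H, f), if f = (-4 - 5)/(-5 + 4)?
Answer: -1739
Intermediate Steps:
f = 9 (f = -9/(-1) = -9*(-1) = 9)
H = 100 (H = 10**2 = 100)
p(t, h) = -1 (p(t, h) = -1*1 = -1)
1739*p(6*2 + H, f) = 1739*(-1) = -1739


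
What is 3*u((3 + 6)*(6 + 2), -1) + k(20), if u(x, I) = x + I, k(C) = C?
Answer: 233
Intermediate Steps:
u(x, I) = I + x
3*u((3 + 6)*(6 + 2), -1) + k(20) = 3*(-1 + (3 + 6)*(6 + 2)) + 20 = 3*(-1 + 9*8) + 20 = 3*(-1 + 72) + 20 = 3*71 + 20 = 213 + 20 = 233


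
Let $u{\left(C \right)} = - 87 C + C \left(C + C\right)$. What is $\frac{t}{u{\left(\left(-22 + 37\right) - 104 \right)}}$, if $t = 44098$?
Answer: $\frac{44098}{23585} \approx 1.8697$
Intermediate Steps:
$u{\left(C \right)} = - 87 C + 2 C^{2}$ ($u{\left(C \right)} = - 87 C + C 2 C = - 87 C + 2 C^{2}$)
$\frac{t}{u{\left(\left(-22 + 37\right) - 104 \right)}} = \frac{44098}{\left(\left(-22 + 37\right) - 104\right) \left(-87 + 2 \left(\left(-22 + 37\right) - 104\right)\right)} = \frac{44098}{\left(15 - 104\right) \left(-87 + 2 \left(15 - 104\right)\right)} = \frac{44098}{\left(-89\right) \left(-87 + 2 \left(-89\right)\right)} = \frac{44098}{\left(-89\right) \left(-87 - 178\right)} = \frac{44098}{\left(-89\right) \left(-265\right)} = \frac{44098}{23585}$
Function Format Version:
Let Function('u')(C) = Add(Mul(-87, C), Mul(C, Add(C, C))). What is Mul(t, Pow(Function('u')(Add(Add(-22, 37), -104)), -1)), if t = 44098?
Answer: Rational(44098, 23585) ≈ 1.8697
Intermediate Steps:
Function('u')(C) = Add(Mul(-87, C), Mul(2, Pow(C, 2))) (Function('u')(C) = Add(Mul(-87, C), Mul(C, Mul(2, C))) = Add(Mul(-87, C), Mul(2, Pow(C, 2))))
Mul(t, Pow(Function('u')(Add(Add(-22, 37), -104)), -1)) = Mul(44098, Pow(Mul(Add(Add(-22, 37), -104), Add(-87, Mul(2, Add(Add(-22, 37), -104)))), -1)) = Mul(44098, Pow(Mul(Add(15, -104), Add(-87, Mul(2, Add(15, -104)))), -1)) = Mul(44098, Pow(Mul(-89, Add(-87, Mul(2, -89))), -1)) = Mul(44098, Pow(Mul(-89, Add(-87, -178)), -1)) = Mul(44098, Pow(Mul(-89, -265), -1)) = Mul(44098, Pow(23585, -1)) = Mul(44098, Rational(1, 23585)) = Rational(44098, 23585)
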